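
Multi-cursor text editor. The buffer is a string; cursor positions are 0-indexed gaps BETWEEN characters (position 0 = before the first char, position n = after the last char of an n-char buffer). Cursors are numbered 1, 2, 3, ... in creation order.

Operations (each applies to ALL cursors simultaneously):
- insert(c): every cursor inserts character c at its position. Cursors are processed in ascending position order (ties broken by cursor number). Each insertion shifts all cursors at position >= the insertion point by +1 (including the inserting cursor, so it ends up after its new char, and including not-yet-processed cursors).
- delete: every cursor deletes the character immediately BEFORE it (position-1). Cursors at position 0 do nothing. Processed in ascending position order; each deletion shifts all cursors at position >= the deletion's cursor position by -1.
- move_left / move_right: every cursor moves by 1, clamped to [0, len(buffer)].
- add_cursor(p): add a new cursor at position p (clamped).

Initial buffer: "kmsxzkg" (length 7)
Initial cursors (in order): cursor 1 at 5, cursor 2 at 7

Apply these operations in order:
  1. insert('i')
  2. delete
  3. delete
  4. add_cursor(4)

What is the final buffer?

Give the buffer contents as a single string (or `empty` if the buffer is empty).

After op 1 (insert('i')): buffer="kmsxzikgi" (len 9), cursors c1@6 c2@9, authorship .....1..2
After op 2 (delete): buffer="kmsxzkg" (len 7), cursors c1@5 c2@7, authorship .......
After op 3 (delete): buffer="kmsxk" (len 5), cursors c1@4 c2@5, authorship .....
After op 4 (add_cursor(4)): buffer="kmsxk" (len 5), cursors c1@4 c3@4 c2@5, authorship .....

Answer: kmsxk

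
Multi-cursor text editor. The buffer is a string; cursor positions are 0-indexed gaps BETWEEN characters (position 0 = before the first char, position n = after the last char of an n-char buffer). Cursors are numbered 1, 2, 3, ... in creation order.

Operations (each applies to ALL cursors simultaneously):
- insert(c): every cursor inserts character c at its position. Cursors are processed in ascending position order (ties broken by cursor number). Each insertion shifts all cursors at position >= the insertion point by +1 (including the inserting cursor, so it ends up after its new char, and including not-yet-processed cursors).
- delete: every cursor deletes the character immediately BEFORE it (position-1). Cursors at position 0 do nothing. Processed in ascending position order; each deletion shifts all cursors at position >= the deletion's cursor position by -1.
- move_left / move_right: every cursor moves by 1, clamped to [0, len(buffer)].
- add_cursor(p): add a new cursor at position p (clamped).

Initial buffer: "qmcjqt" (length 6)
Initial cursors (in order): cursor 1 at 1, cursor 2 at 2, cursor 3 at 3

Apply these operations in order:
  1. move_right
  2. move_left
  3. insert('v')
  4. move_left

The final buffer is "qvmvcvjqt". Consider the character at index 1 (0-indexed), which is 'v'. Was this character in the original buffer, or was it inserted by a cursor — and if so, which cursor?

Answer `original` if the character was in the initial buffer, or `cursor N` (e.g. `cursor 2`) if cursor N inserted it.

Answer: cursor 1

Derivation:
After op 1 (move_right): buffer="qmcjqt" (len 6), cursors c1@2 c2@3 c3@4, authorship ......
After op 2 (move_left): buffer="qmcjqt" (len 6), cursors c1@1 c2@2 c3@3, authorship ......
After op 3 (insert('v')): buffer="qvmvcvjqt" (len 9), cursors c1@2 c2@4 c3@6, authorship .1.2.3...
After op 4 (move_left): buffer="qvmvcvjqt" (len 9), cursors c1@1 c2@3 c3@5, authorship .1.2.3...
Authorship (.=original, N=cursor N): . 1 . 2 . 3 . . .
Index 1: author = 1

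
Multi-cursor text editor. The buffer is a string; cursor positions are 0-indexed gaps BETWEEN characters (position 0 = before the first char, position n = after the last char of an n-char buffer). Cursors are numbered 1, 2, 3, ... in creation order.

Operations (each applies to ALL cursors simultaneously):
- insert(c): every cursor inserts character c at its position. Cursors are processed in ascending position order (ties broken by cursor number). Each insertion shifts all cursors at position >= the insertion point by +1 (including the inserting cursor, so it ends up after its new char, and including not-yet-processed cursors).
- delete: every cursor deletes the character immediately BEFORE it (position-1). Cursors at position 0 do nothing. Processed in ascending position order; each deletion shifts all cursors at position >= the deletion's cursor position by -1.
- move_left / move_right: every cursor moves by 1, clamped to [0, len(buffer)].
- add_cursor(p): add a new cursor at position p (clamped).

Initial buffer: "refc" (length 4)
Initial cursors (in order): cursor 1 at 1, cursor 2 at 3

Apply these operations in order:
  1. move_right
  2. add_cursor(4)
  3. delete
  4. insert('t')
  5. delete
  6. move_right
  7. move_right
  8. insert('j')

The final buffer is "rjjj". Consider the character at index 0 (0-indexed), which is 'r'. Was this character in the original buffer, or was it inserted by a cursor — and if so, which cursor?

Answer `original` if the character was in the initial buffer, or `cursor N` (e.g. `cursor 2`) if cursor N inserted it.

Answer: original

Derivation:
After op 1 (move_right): buffer="refc" (len 4), cursors c1@2 c2@4, authorship ....
After op 2 (add_cursor(4)): buffer="refc" (len 4), cursors c1@2 c2@4 c3@4, authorship ....
After op 3 (delete): buffer="r" (len 1), cursors c1@1 c2@1 c3@1, authorship .
After op 4 (insert('t')): buffer="rttt" (len 4), cursors c1@4 c2@4 c3@4, authorship .123
After op 5 (delete): buffer="r" (len 1), cursors c1@1 c2@1 c3@1, authorship .
After op 6 (move_right): buffer="r" (len 1), cursors c1@1 c2@1 c3@1, authorship .
After op 7 (move_right): buffer="r" (len 1), cursors c1@1 c2@1 c3@1, authorship .
After op 8 (insert('j')): buffer="rjjj" (len 4), cursors c1@4 c2@4 c3@4, authorship .123
Authorship (.=original, N=cursor N): . 1 2 3
Index 0: author = original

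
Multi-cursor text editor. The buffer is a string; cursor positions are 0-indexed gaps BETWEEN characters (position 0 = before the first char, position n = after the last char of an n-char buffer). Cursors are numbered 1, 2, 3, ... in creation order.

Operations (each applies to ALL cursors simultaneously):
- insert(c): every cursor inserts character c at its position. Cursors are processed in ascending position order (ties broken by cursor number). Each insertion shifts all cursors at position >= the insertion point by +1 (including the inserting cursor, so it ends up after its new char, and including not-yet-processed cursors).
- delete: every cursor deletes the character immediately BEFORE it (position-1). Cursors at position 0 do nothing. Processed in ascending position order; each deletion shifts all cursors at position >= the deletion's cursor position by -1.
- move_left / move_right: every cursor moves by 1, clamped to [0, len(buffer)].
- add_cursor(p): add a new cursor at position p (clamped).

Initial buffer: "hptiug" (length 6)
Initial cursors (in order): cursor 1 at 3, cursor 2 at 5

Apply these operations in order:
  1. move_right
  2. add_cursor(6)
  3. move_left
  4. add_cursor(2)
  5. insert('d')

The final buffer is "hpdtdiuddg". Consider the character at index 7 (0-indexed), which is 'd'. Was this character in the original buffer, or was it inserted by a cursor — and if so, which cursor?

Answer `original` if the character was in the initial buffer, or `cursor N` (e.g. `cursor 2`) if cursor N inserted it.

Answer: cursor 2

Derivation:
After op 1 (move_right): buffer="hptiug" (len 6), cursors c1@4 c2@6, authorship ......
After op 2 (add_cursor(6)): buffer="hptiug" (len 6), cursors c1@4 c2@6 c3@6, authorship ......
After op 3 (move_left): buffer="hptiug" (len 6), cursors c1@3 c2@5 c3@5, authorship ......
After op 4 (add_cursor(2)): buffer="hptiug" (len 6), cursors c4@2 c1@3 c2@5 c3@5, authorship ......
After op 5 (insert('d')): buffer="hpdtdiuddg" (len 10), cursors c4@3 c1@5 c2@9 c3@9, authorship ..4.1..23.
Authorship (.=original, N=cursor N): . . 4 . 1 . . 2 3 .
Index 7: author = 2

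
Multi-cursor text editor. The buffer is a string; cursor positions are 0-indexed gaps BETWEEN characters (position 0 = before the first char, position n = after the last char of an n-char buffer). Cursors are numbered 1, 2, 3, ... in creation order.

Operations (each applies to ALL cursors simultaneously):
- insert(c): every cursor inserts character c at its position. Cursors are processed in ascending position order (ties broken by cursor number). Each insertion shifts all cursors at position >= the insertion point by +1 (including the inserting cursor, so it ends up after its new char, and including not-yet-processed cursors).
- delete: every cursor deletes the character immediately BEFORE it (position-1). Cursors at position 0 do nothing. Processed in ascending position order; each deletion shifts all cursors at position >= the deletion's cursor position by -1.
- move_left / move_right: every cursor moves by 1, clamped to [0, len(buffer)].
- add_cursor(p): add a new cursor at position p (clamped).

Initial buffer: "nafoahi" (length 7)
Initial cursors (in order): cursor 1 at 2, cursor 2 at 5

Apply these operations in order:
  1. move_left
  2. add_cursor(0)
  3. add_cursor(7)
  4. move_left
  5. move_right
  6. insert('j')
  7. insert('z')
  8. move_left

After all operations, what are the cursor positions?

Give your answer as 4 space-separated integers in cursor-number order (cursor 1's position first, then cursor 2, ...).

After op 1 (move_left): buffer="nafoahi" (len 7), cursors c1@1 c2@4, authorship .......
After op 2 (add_cursor(0)): buffer="nafoahi" (len 7), cursors c3@0 c1@1 c2@4, authorship .......
After op 3 (add_cursor(7)): buffer="nafoahi" (len 7), cursors c3@0 c1@1 c2@4 c4@7, authorship .......
After op 4 (move_left): buffer="nafoahi" (len 7), cursors c1@0 c3@0 c2@3 c4@6, authorship .......
After op 5 (move_right): buffer="nafoahi" (len 7), cursors c1@1 c3@1 c2@4 c4@7, authorship .......
After op 6 (insert('j')): buffer="njjafojahij" (len 11), cursors c1@3 c3@3 c2@7 c4@11, authorship .13...2...4
After op 7 (insert('z')): buffer="njjzzafojzahijz" (len 15), cursors c1@5 c3@5 c2@10 c4@15, authorship .1313...22...44
After op 8 (move_left): buffer="njjzzafojzahijz" (len 15), cursors c1@4 c3@4 c2@9 c4@14, authorship .1313...22...44

Answer: 4 9 4 14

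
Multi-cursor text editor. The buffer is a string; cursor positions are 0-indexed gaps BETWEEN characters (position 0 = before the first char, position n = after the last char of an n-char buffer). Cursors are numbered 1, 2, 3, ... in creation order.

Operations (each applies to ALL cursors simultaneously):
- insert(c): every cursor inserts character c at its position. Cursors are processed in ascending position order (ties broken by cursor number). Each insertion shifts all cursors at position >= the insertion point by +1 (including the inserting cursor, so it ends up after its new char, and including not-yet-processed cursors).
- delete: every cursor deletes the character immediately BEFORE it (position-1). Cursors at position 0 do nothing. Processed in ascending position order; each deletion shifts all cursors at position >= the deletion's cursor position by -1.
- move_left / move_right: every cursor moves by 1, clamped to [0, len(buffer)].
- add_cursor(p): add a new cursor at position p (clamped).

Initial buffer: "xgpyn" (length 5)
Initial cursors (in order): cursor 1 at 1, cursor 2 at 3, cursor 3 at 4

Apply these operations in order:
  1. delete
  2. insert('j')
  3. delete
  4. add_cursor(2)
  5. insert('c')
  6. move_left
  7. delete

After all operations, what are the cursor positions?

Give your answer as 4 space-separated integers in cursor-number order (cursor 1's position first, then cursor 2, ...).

After op 1 (delete): buffer="gn" (len 2), cursors c1@0 c2@1 c3@1, authorship ..
After op 2 (insert('j')): buffer="jgjjn" (len 5), cursors c1@1 c2@4 c3@4, authorship 1.23.
After op 3 (delete): buffer="gn" (len 2), cursors c1@0 c2@1 c3@1, authorship ..
After op 4 (add_cursor(2)): buffer="gn" (len 2), cursors c1@0 c2@1 c3@1 c4@2, authorship ..
After op 5 (insert('c')): buffer="cgccnc" (len 6), cursors c1@1 c2@4 c3@4 c4@6, authorship 1.23.4
After op 6 (move_left): buffer="cgccnc" (len 6), cursors c1@0 c2@3 c3@3 c4@5, authorship 1.23.4
After op 7 (delete): buffer="ccc" (len 3), cursors c1@0 c2@1 c3@1 c4@2, authorship 134

Answer: 0 1 1 2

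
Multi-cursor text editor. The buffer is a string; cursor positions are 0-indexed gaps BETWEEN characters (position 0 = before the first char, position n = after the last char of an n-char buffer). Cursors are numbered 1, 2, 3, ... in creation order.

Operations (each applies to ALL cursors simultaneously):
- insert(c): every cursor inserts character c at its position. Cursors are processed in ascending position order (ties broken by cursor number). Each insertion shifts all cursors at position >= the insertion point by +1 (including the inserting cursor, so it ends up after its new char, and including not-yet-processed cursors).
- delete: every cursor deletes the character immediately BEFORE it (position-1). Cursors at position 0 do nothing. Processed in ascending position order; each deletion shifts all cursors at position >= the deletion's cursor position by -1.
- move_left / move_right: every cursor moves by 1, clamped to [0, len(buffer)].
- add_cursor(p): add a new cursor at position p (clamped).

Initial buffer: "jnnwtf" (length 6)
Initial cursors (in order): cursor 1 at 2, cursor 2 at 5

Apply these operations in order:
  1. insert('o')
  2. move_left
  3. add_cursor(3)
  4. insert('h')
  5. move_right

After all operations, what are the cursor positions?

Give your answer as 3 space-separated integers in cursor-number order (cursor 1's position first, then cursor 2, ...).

Answer: 4 10 6

Derivation:
After op 1 (insert('o')): buffer="jnonwtof" (len 8), cursors c1@3 c2@7, authorship ..1...2.
After op 2 (move_left): buffer="jnonwtof" (len 8), cursors c1@2 c2@6, authorship ..1...2.
After op 3 (add_cursor(3)): buffer="jnonwtof" (len 8), cursors c1@2 c3@3 c2@6, authorship ..1...2.
After op 4 (insert('h')): buffer="jnhohnwthof" (len 11), cursors c1@3 c3@5 c2@9, authorship ..113...22.
After op 5 (move_right): buffer="jnhohnwthof" (len 11), cursors c1@4 c3@6 c2@10, authorship ..113...22.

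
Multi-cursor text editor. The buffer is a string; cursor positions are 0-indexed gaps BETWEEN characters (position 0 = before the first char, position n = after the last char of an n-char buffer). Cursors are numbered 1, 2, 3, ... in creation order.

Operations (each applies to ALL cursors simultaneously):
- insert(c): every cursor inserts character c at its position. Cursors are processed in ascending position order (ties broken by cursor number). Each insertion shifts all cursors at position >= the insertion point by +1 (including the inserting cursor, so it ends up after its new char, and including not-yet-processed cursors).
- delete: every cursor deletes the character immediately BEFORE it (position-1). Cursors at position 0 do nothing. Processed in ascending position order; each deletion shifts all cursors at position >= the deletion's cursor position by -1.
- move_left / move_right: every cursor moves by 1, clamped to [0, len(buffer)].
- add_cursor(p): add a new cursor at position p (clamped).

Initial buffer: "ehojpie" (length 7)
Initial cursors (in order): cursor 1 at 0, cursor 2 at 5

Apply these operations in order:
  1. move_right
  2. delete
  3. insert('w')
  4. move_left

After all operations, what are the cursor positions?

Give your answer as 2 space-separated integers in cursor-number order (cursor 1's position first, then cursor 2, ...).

After op 1 (move_right): buffer="ehojpie" (len 7), cursors c1@1 c2@6, authorship .......
After op 2 (delete): buffer="hojpe" (len 5), cursors c1@0 c2@4, authorship .....
After op 3 (insert('w')): buffer="whojpwe" (len 7), cursors c1@1 c2@6, authorship 1....2.
After op 4 (move_left): buffer="whojpwe" (len 7), cursors c1@0 c2@5, authorship 1....2.

Answer: 0 5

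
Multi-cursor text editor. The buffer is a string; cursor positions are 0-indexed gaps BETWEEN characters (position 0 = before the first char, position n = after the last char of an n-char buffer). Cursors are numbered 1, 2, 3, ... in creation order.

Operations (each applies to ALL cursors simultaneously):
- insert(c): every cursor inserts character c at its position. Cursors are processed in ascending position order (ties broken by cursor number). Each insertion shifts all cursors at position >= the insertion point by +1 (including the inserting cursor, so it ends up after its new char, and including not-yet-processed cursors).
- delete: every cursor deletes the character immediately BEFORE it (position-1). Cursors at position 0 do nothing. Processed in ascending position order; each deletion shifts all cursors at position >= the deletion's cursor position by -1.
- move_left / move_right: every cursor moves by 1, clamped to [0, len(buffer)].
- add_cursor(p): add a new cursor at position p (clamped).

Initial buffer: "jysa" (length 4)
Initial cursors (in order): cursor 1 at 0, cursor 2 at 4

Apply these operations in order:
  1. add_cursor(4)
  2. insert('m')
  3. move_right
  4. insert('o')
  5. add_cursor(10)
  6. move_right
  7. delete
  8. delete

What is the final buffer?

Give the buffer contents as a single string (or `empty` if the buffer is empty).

Answer: mj

Derivation:
After op 1 (add_cursor(4)): buffer="jysa" (len 4), cursors c1@0 c2@4 c3@4, authorship ....
After op 2 (insert('m')): buffer="mjysamm" (len 7), cursors c1@1 c2@7 c3@7, authorship 1....23
After op 3 (move_right): buffer="mjysamm" (len 7), cursors c1@2 c2@7 c3@7, authorship 1....23
After op 4 (insert('o')): buffer="mjoysammoo" (len 10), cursors c1@3 c2@10 c3@10, authorship 1.1...2323
After op 5 (add_cursor(10)): buffer="mjoysammoo" (len 10), cursors c1@3 c2@10 c3@10 c4@10, authorship 1.1...2323
After op 6 (move_right): buffer="mjoysammoo" (len 10), cursors c1@4 c2@10 c3@10 c4@10, authorship 1.1...2323
After op 7 (delete): buffer="mjosam" (len 6), cursors c1@3 c2@6 c3@6 c4@6, authorship 1.1..2
After op 8 (delete): buffer="mj" (len 2), cursors c1@2 c2@2 c3@2 c4@2, authorship 1.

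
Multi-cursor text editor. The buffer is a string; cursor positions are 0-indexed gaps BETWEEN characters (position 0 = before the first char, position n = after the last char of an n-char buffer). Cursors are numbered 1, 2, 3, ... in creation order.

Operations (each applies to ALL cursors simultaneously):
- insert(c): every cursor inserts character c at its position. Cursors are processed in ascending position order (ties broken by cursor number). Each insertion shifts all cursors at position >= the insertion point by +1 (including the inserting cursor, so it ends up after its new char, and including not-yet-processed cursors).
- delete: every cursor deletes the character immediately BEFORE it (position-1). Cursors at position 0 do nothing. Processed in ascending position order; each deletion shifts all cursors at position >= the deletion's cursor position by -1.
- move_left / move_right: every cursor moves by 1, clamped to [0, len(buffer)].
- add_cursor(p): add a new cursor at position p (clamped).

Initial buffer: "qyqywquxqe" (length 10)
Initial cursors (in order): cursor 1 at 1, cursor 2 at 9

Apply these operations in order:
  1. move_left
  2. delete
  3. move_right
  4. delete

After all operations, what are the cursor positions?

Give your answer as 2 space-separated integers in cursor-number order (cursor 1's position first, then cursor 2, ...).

Answer: 0 6

Derivation:
After op 1 (move_left): buffer="qyqywquxqe" (len 10), cursors c1@0 c2@8, authorship ..........
After op 2 (delete): buffer="qyqywquqe" (len 9), cursors c1@0 c2@7, authorship .........
After op 3 (move_right): buffer="qyqywquqe" (len 9), cursors c1@1 c2@8, authorship .........
After op 4 (delete): buffer="yqywque" (len 7), cursors c1@0 c2@6, authorship .......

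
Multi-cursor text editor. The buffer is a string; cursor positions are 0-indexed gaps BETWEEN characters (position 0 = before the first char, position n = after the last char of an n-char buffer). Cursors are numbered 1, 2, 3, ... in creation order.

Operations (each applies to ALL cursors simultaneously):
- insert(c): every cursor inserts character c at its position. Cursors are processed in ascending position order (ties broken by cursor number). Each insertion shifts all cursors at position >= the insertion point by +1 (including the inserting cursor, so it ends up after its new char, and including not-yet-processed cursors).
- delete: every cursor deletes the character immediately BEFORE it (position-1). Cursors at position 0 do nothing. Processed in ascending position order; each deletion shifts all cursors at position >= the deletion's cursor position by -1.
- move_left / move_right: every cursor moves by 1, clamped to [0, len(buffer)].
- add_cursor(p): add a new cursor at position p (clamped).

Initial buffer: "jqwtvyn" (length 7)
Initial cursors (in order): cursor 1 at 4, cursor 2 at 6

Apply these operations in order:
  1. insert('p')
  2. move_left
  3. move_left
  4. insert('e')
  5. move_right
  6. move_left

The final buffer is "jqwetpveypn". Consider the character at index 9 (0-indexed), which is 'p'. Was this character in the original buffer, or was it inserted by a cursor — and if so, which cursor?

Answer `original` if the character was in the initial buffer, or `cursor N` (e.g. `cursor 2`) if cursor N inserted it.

Answer: cursor 2

Derivation:
After op 1 (insert('p')): buffer="jqwtpvypn" (len 9), cursors c1@5 c2@8, authorship ....1..2.
After op 2 (move_left): buffer="jqwtpvypn" (len 9), cursors c1@4 c2@7, authorship ....1..2.
After op 3 (move_left): buffer="jqwtpvypn" (len 9), cursors c1@3 c2@6, authorship ....1..2.
After op 4 (insert('e')): buffer="jqwetpveypn" (len 11), cursors c1@4 c2@8, authorship ...1.1.2.2.
After op 5 (move_right): buffer="jqwetpveypn" (len 11), cursors c1@5 c2@9, authorship ...1.1.2.2.
After op 6 (move_left): buffer="jqwetpveypn" (len 11), cursors c1@4 c2@8, authorship ...1.1.2.2.
Authorship (.=original, N=cursor N): . . . 1 . 1 . 2 . 2 .
Index 9: author = 2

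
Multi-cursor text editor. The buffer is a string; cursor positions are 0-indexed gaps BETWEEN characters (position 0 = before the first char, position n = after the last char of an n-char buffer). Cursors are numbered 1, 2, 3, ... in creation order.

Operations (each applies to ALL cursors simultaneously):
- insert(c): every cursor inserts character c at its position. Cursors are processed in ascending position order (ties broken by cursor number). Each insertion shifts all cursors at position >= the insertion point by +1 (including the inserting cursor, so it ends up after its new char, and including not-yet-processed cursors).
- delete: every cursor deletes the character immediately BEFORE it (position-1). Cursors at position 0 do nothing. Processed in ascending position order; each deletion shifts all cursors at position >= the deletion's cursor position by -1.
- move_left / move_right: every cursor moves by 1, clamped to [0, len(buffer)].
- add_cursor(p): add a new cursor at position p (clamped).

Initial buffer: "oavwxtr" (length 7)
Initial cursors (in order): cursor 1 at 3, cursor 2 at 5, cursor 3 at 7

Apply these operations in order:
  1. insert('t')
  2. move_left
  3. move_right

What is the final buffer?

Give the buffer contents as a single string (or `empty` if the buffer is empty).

After op 1 (insert('t')): buffer="oavtwxttrt" (len 10), cursors c1@4 c2@7 c3@10, authorship ...1..2..3
After op 2 (move_left): buffer="oavtwxttrt" (len 10), cursors c1@3 c2@6 c3@9, authorship ...1..2..3
After op 3 (move_right): buffer="oavtwxttrt" (len 10), cursors c1@4 c2@7 c3@10, authorship ...1..2..3

Answer: oavtwxttrt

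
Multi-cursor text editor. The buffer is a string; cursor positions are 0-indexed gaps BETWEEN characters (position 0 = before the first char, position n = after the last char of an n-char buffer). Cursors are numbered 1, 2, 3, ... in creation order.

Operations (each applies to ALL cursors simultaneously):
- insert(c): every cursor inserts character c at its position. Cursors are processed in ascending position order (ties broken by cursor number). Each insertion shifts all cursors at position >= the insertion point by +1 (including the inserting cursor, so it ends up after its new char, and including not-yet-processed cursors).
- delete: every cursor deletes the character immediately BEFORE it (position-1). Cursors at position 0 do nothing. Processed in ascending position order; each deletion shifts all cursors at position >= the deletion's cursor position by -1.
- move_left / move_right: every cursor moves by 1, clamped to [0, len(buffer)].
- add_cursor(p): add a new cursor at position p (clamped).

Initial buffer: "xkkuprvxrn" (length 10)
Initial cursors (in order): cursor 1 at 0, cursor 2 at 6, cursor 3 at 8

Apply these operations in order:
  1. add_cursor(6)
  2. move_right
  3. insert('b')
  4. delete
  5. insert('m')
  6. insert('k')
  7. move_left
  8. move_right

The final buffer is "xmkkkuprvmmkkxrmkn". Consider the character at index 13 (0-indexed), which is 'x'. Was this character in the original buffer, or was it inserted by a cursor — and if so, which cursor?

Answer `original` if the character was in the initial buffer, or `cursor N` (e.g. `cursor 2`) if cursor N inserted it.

Answer: original

Derivation:
After op 1 (add_cursor(6)): buffer="xkkuprvxrn" (len 10), cursors c1@0 c2@6 c4@6 c3@8, authorship ..........
After op 2 (move_right): buffer="xkkuprvxrn" (len 10), cursors c1@1 c2@7 c4@7 c3@9, authorship ..........
After op 3 (insert('b')): buffer="xbkkuprvbbxrbn" (len 14), cursors c1@2 c2@10 c4@10 c3@13, authorship .1......24..3.
After op 4 (delete): buffer="xkkuprvxrn" (len 10), cursors c1@1 c2@7 c4@7 c3@9, authorship ..........
After op 5 (insert('m')): buffer="xmkkuprvmmxrmn" (len 14), cursors c1@2 c2@10 c4@10 c3@13, authorship .1......24..3.
After op 6 (insert('k')): buffer="xmkkkuprvmmkkxrmkn" (len 18), cursors c1@3 c2@13 c4@13 c3@17, authorship .11......2424..33.
After op 7 (move_left): buffer="xmkkkuprvmmkkxrmkn" (len 18), cursors c1@2 c2@12 c4@12 c3@16, authorship .11......2424..33.
After op 8 (move_right): buffer="xmkkkuprvmmkkxrmkn" (len 18), cursors c1@3 c2@13 c4@13 c3@17, authorship .11......2424..33.
Authorship (.=original, N=cursor N): . 1 1 . . . . . . 2 4 2 4 . . 3 3 .
Index 13: author = original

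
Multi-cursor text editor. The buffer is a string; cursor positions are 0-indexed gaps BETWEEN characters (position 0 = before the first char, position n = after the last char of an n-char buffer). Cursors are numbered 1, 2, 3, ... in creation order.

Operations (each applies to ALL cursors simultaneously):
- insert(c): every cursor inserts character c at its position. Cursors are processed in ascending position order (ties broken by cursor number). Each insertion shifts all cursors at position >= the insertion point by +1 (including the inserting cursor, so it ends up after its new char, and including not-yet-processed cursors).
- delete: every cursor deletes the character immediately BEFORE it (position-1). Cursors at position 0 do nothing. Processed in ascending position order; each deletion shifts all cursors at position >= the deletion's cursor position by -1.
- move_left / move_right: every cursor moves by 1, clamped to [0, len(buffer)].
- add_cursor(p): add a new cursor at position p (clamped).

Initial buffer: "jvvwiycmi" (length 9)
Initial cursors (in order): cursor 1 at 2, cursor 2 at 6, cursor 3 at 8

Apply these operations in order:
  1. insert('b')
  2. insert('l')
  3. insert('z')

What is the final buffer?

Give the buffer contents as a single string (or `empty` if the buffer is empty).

After op 1 (insert('b')): buffer="jvbvwiybcmbi" (len 12), cursors c1@3 c2@8 c3@11, authorship ..1....2..3.
After op 2 (insert('l')): buffer="jvblvwiyblcmbli" (len 15), cursors c1@4 c2@10 c3@14, authorship ..11....22..33.
After op 3 (insert('z')): buffer="jvblzvwiyblzcmblzi" (len 18), cursors c1@5 c2@12 c3@17, authorship ..111....222..333.

Answer: jvblzvwiyblzcmblzi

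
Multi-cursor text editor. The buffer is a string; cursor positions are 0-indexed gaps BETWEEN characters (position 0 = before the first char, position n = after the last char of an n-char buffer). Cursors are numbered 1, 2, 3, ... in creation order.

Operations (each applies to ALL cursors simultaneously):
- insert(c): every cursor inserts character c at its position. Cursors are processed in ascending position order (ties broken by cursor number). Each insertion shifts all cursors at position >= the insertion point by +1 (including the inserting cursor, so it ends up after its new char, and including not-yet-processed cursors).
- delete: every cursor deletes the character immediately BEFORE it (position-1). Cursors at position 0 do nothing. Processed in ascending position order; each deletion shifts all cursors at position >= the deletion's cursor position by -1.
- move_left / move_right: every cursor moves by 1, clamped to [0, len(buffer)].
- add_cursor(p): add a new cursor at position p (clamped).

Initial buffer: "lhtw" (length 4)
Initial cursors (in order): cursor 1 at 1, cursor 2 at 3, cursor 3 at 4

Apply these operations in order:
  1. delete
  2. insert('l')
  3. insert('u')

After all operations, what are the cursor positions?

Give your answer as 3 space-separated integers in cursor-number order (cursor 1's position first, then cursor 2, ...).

After op 1 (delete): buffer="h" (len 1), cursors c1@0 c2@1 c3@1, authorship .
After op 2 (insert('l')): buffer="lhll" (len 4), cursors c1@1 c2@4 c3@4, authorship 1.23
After op 3 (insert('u')): buffer="luhlluu" (len 7), cursors c1@2 c2@7 c3@7, authorship 11.2323

Answer: 2 7 7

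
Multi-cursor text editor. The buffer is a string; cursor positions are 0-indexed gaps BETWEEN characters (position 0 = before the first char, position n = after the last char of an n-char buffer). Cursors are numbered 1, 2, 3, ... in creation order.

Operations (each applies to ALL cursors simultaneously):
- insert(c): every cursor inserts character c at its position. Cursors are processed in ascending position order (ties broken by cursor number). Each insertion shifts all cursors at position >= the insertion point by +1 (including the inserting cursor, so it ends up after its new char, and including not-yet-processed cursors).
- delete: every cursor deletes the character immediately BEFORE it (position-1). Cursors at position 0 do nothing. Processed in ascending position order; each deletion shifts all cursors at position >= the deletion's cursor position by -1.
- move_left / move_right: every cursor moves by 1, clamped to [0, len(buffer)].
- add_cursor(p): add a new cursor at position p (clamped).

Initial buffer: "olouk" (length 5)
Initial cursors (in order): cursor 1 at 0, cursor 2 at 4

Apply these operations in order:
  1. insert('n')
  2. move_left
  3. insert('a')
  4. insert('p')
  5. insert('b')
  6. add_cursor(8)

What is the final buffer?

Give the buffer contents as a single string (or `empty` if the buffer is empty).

After op 1 (insert('n')): buffer="nolounk" (len 7), cursors c1@1 c2@6, authorship 1....2.
After op 2 (move_left): buffer="nolounk" (len 7), cursors c1@0 c2@5, authorship 1....2.
After op 3 (insert('a')): buffer="anolouank" (len 9), cursors c1@1 c2@7, authorship 11....22.
After op 4 (insert('p')): buffer="apnolouapnk" (len 11), cursors c1@2 c2@9, authorship 111....222.
After op 5 (insert('b')): buffer="apbnolouapbnk" (len 13), cursors c1@3 c2@11, authorship 1111....2222.
After op 6 (add_cursor(8)): buffer="apbnolouapbnk" (len 13), cursors c1@3 c3@8 c2@11, authorship 1111....2222.

Answer: apbnolouapbnk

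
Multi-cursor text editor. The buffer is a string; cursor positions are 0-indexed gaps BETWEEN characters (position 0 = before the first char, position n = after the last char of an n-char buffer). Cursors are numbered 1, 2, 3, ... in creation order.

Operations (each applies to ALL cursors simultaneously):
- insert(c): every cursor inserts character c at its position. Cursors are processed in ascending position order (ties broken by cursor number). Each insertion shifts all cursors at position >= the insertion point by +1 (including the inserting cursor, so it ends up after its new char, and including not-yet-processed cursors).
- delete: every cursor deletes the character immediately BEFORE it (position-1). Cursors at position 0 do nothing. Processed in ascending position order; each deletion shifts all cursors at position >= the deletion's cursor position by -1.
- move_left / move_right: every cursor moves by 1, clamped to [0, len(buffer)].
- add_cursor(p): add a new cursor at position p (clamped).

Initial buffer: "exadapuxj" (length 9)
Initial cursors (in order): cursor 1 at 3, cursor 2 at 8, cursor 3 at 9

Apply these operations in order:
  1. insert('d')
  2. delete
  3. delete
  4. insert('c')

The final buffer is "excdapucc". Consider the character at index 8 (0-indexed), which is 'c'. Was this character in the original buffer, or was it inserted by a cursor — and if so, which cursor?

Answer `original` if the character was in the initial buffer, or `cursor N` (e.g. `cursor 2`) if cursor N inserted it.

Answer: cursor 3

Derivation:
After op 1 (insert('d')): buffer="exaddapuxdjd" (len 12), cursors c1@4 c2@10 c3@12, authorship ...1.....2.3
After op 2 (delete): buffer="exadapuxj" (len 9), cursors c1@3 c2@8 c3@9, authorship .........
After op 3 (delete): buffer="exdapu" (len 6), cursors c1@2 c2@6 c3@6, authorship ......
After op 4 (insert('c')): buffer="excdapucc" (len 9), cursors c1@3 c2@9 c3@9, authorship ..1....23
Authorship (.=original, N=cursor N): . . 1 . . . . 2 3
Index 8: author = 3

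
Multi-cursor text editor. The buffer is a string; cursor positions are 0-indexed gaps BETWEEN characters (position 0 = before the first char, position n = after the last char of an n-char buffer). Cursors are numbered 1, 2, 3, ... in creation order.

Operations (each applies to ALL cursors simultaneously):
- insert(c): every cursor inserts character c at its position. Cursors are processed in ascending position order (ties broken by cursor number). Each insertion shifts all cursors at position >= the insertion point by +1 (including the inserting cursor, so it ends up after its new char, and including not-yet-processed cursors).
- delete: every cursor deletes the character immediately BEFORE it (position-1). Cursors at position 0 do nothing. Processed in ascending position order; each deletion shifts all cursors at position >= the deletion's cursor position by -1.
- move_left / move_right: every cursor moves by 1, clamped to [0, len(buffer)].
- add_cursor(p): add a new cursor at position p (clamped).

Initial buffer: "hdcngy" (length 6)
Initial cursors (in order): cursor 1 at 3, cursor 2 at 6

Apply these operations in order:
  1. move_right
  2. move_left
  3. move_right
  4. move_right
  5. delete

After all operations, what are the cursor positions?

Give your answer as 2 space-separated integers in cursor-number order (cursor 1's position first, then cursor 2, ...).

After op 1 (move_right): buffer="hdcngy" (len 6), cursors c1@4 c2@6, authorship ......
After op 2 (move_left): buffer="hdcngy" (len 6), cursors c1@3 c2@5, authorship ......
After op 3 (move_right): buffer="hdcngy" (len 6), cursors c1@4 c2@6, authorship ......
After op 4 (move_right): buffer="hdcngy" (len 6), cursors c1@5 c2@6, authorship ......
After op 5 (delete): buffer="hdcn" (len 4), cursors c1@4 c2@4, authorship ....

Answer: 4 4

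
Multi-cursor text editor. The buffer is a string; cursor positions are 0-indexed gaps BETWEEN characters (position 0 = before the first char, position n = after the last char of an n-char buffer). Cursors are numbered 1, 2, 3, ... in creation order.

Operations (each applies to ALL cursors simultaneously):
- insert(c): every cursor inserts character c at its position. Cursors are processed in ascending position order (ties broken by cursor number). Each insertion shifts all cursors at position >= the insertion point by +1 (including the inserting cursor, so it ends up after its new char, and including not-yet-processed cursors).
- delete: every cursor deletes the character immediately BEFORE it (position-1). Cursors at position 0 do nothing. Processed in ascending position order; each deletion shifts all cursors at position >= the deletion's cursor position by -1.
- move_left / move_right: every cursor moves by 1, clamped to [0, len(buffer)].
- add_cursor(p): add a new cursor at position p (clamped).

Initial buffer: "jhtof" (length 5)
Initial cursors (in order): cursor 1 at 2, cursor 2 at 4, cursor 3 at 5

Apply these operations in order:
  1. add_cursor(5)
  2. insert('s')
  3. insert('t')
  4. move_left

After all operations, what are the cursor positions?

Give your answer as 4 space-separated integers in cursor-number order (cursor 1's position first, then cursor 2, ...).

Answer: 3 7 12 12

Derivation:
After op 1 (add_cursor(5)): buffer="jhtof" (len 5), cursors c1@2 c2@4 c3@5 c4@5, authorship .....
After op 2 (insert('s')): buffer="jhstosfss" (len 9), cursors c1@3 c2@6 c3@9 c4@9, authorship ..1..2.34
After op 3 (insert('t')): buffer="jhsttostfsstt" (len 13), cursors c1@4 c2@8 c3@13 c4@13, authorship ..11..22.3434
After op 4 (move_left): buffer="jhsttostfsstt" (len 13), cursors c1@3 c2@7 c3@12 c4@12, authorship ..11..22.3434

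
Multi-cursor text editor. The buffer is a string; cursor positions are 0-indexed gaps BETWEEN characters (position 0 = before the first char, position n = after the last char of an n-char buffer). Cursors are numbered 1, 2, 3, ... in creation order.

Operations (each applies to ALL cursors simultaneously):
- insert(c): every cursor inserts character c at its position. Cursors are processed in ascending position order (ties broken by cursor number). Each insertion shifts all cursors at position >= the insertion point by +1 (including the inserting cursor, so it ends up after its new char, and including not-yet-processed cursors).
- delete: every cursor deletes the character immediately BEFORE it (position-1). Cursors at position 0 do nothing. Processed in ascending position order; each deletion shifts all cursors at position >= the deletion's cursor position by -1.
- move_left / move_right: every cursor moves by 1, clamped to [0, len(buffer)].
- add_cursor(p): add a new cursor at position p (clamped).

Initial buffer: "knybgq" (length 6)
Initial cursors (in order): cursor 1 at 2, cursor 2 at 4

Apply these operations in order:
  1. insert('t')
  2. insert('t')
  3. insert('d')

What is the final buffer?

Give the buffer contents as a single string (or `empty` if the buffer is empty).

After op 1 (insert('t')): buffer="kntybtgq" (len 8), cursors c1@3 c2@6, authorship ..1..2..
After op 2 (insert('t')): buffer="knttybttgq" (len 10), cursors c1@4 c2@8, authorship ..11..22..
After op 3 (insert('d')): buffer="knttdybttdgq" (len 12), cursors c1@5 c2@10, authorship ..111..222..

Answer: knttdybttdgq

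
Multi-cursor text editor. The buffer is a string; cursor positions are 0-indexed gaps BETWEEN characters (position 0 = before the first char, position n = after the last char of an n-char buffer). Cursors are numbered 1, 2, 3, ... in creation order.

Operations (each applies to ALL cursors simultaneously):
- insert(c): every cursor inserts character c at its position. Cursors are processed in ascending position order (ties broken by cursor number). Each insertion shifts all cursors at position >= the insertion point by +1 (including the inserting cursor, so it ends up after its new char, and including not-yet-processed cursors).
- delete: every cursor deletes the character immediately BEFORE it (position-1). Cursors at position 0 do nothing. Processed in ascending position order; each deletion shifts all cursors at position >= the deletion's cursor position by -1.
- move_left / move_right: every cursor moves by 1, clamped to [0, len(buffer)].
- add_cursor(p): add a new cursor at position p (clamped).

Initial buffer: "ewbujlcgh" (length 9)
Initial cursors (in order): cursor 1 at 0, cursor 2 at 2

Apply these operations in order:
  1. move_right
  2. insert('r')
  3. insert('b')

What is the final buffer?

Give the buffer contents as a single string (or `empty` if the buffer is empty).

Answer: erbwbrbujlcgh

Derivation:
After op 1 (move_right): buffer="ewbujlcgh" (len 9), cursors c1@1 c2@3, authorship .........
After op 2 (insert('r')): buffer="erwbrujlcgh" (len 11), cursors c1@2 c2@5, authorship .1..2......
After op 3 (insert('b')): buffer="erbwbrbujlcgh" (len 13), cursors c1@3 c2@7, authorship .11..22......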